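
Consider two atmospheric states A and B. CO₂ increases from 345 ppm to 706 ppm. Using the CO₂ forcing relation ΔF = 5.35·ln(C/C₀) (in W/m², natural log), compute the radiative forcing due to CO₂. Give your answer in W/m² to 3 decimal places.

CO₂: 5.35 × ln(706/345) = 5.35 × ln(2.04638) = 5.35 × 0.71607 = 3.8310 W/m².

ΔF = 3.831 W/m²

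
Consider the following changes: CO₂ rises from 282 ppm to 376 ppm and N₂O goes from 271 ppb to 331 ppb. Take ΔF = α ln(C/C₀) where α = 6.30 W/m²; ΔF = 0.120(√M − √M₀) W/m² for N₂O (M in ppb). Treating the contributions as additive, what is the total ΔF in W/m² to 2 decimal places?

CO₂: 6.30 × ln(376/282) = 6.30 × ln(1.33333) = 6.30 × 0.28768 = 1.8124 W/m².
N₂O: 0.120 × (√331 − √271) = 0.120 × (18.1934 − 16.4621) = 0.120 × 1.7313 = 0.2078 W/m².
Total ΔF = 1.8124 + 0.2078 = 2.0202 W/m².

ΔF = 2.02 W/m²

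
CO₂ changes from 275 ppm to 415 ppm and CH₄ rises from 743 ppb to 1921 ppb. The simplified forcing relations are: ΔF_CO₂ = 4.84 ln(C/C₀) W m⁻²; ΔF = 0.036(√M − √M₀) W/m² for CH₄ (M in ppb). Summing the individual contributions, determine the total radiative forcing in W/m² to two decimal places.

ΔF = 2.59 W/m²

CO₂: 4.84 × ln(415/275) = 4.84 × ln(1.50909) = 4.84 × 0.41151 = 1.9917 W/m².
CH₄: 0.036 × (√1921 − √743) = 0.036 × (43.8292 − 27.2580) = 0.036 × 16.5712 = 0.5966 W/m².
Total ΔF = 1.9917 + 0.5966 = 2.5883 W/m².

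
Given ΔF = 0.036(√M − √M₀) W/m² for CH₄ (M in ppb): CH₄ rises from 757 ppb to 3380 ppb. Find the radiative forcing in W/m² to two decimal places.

CH₄: 0.036 × (√3380 − √757) = 0.036 × (58.1378 − 27.5136) = 0.036 × 30.6242 = 1.1025 W/m².

ΔF = 1.10 W/m²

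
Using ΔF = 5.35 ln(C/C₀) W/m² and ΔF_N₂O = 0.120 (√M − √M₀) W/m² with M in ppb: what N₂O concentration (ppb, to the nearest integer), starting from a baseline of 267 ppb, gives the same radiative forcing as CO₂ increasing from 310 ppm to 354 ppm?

M ≈ 495 ppb

CO₂ forcing: 5.35 × ln(354/310) = 5.35 × 0.132725 = 0.71008 W/m².
Set 0.120(√M − √267) = 0.71008: √M = 0.71008/0.120 + √267 = 5.9173 + 16.3401 = 22.2574.
M = (22.2574)² = 495.39 ppb.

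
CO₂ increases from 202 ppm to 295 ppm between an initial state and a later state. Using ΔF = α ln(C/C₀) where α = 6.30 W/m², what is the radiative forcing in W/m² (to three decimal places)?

ΔF = 2.386 W/m²

CO₂ absorption bands are partially saturated, so forcing scales with the logarithm of the concentration ratio.
CO₂: 6.30 × ln(295/202) = 6.30 × ln(1.46040) = 6.30 × 0.37871 = 2.3859 W/m².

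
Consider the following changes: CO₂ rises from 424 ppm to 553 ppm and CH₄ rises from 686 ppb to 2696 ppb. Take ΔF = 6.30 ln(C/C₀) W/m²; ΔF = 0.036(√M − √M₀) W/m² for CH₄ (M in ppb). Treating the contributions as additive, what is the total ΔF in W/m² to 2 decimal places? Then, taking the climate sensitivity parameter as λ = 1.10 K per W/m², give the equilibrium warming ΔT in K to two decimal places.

ΔF = 2.60 W/m²; ΔT = 2.86 K

CO₂: 6.30 × ln(553/424) = 6.30 × ln(1.30425) = 6.30 × 0.26563 = 1.6735 W/m².
CH₄: 0.036 × (√2696 − √686) = 0.036 × (51.9230 − 26.1916) = 0.036 × 25.7314 = 0.9263 W/m².
Total ΔF = 1.6735 + 0.9263 = 2.5998 W/m².
ΔT = λ ΔF = 1.10 × 2.60 = 2.8600 K.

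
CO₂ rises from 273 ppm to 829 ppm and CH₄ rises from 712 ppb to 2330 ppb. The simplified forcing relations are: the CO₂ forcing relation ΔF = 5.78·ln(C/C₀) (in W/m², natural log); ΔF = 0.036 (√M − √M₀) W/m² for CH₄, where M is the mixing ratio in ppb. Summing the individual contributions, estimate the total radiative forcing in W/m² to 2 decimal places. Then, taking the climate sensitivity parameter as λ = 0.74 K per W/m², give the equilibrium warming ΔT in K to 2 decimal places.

ΔF = 7.20 W/m²; ΔT = 5.33 K

CO₂: 5.78 × ln(829/273) = 5.78 × ln(3.03663) = 5.78 × 1.11075 = 6.4201 W/m².
CH₄: 0.036 × (√2330 − √712) = 0.036 × (48.2701 − 26.6833) = 0.036 × 21.5868 = 0.7771 W/m².
Total ΔF = 6.4201 + 0.7771 = 7.1972 W/m².
ΔT = λ ΔF = 0.74 × 7.20 = 5.3280 K.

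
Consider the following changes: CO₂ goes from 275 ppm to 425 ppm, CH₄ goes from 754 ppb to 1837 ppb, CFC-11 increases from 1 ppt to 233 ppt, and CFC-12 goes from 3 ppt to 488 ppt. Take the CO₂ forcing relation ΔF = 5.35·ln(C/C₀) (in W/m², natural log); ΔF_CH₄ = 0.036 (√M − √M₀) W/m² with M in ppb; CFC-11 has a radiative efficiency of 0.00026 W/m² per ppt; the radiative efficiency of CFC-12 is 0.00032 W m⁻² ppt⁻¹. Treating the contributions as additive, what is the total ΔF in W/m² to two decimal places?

ΔF = 3.10 W/m²

CO₂: 5.35 × ln(425/275) = 5.35 × ln(1.54545) = 5.35 × 0.43532 = 2.3290 W/m².
CH₄: 0.036 × (√1837 − √754) = 0.036 × (42.8602 − 27.4591) = 0.036 × 15.4011 = 0.5544 W/m².
CFC-11: ΔF = 0.00026 × (233 − 1) = 0.00026 × 232 = 0.0603 W/m².
CFC-12: ΔF = 0.00032 × (488 − 3) = 0.00032 × 485 = 0.1552 W/m².
Total ΔF = 2.3290 + 0.5544 + 0.0603 + 0.1552 = 3.0989 W/m².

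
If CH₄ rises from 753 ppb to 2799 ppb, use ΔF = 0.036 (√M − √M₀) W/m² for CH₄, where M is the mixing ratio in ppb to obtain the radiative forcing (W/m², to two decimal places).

CH₄: 0.036 × (√2799 − √753) = 0.036 × (52.9056 − 27.4408) = 0.036 × 25.4648 = 0.9167 W/m².

ΔF = 0.92 W/m²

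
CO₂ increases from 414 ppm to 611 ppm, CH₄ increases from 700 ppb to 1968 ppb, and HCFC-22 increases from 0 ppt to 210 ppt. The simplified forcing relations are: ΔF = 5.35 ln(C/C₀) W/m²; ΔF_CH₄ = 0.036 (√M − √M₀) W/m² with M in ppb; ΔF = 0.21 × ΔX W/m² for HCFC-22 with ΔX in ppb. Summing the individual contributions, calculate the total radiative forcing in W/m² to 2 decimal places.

ΔF = 2.77 W/m²

CO₂: 5.35 × ln(611/414) = 5.35 × ln(1.47585) = 5.35 × 0.38923 = 2.0824 W/m².
CH₄: 0.036 × (√1968 − √700) = 0.036 × (44.3621 − 26.4575) = 0.036 × 17.9046 = 0.6446 W/m².
HCFC-22: Δ = 210 − 0 = 210 ppt = 0.210 ppb; ΔF = 0.21 × 0.210 = 0.0441 W/m².
Total ΔF = 2.0824 + 0.6446 + 0.0441 = 2.7711 W/m².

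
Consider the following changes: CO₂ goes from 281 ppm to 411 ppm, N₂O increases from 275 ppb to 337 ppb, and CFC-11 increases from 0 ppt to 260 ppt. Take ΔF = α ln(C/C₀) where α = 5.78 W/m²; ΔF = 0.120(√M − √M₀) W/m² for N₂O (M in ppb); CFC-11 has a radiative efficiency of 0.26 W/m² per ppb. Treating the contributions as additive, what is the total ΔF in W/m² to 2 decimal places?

ΔF = 2.48 W/m²

CO₂: 5.78 × ln(411/281) = 5.78 × ln(1.46263) = 5.78 × 0.38024 = 2.1978 W/m².
N₂O: 0.120 × (√337 − √275) = 0.120 × (18.3576 − 16.5831) = 0.120 × 1.7745 = 0.2129 W/m².
CFC-11: Δ = 260 − 0 = 260 ppt = 0.260 ppb; ΔF = 0.26 × 0.260 = 0.0676 W/m².
Total ΔF = 2.1978 + 0.2129 + 0.0676 = 2.4783 W/m².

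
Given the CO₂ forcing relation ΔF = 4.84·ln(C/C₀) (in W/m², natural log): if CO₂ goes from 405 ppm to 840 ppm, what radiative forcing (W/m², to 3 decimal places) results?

CO₂: 4.84 × ln(840/405) = 4.84 × ln(2.07407) = 4.84 × 0.72951 = 3.5308 W/m².

ΔF = 3.531 W/m²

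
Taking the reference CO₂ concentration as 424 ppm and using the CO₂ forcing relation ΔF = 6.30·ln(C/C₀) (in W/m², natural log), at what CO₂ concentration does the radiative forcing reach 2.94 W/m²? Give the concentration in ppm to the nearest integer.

Set 6.30 ln(C/424) = 2.94, so ln(C/424) = 2.94/6.30 = 0.46667.
Then C/424 = e^0.46667 = 1.59468, giving C = 424 × 1.59468 = 676.14 ppm.

C ≈ 676 ppm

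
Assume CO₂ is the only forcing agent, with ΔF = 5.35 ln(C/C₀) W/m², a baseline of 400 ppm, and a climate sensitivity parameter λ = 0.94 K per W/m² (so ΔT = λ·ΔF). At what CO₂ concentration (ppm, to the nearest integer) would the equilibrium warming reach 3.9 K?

Required forcing: ΔF = ΔT/λ = 3.9/0.94 = 4.1489 W/m².
Then ln(C/400) = ΔF/5.35 = 4.1489/5.35 = 0.77550.
So C = 400 × e^0.77550 = 400 × 2.17168 = 868.67 ppm.

C ≈ 869 ppm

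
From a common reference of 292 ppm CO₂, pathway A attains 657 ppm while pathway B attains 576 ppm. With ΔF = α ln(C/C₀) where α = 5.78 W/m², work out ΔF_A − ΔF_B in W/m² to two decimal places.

ΔF_A − ΔF_B = 0.76 W/m²

ΔF_A = 5.78 ln(657/292) = 5.78 × 0.81093 = 4.6872 W/m².
ΔF_B = 5.78 ln(576/292) = 5.78 × 0.67935 = 3.9266 W/m².
Difference: 4.6872 − 3.9266 = 0.7606 W/m².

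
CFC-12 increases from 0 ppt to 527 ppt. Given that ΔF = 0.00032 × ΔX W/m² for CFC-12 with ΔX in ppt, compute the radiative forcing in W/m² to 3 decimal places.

ΔF = 0.169 W/m²

CFC-12: ΔF = 0.00032 × (527 − 0) = 0.00032 × 527 = 0.1686 W/m².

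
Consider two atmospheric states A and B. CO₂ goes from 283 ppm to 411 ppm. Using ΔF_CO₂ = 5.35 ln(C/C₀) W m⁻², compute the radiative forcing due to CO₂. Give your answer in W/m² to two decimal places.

CO₂: 5.35 × ln(411/283) = 5.35 × ln(1.45230) = 5.35 × 0.37315 = 1.9964 W/m².

ΔF = 2.00 W/m²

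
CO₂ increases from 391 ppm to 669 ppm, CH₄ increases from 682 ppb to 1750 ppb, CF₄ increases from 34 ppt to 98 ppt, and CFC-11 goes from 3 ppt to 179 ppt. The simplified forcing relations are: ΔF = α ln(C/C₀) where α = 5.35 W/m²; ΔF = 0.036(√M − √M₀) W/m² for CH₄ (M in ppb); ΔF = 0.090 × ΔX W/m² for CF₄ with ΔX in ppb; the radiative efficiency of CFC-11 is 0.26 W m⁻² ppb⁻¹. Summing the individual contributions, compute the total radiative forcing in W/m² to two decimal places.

ΔF = 3.49 W/m²

CO₂: 5.35 × ln(669/391) = 5.35 × ln(1.71100) = 5.35 × 0.53708 = 2.8734 W/m².
CH₄: 0.036 × (√1750 − √682) = 0.036 × (41.8330 − 26.1151) = 0.036 × 15.7179 = 0.5658 W/m².
CF₄: Δ = 98 − 34 = 64 ppt = 0.064 ppb; ΔF = 0.090 × 0.064 = 0.0058 W/m².
CFC-11: Δ = 179 − 3 = 176 ppt = 0.176 ppb; ΔF = 0.26 × 0.176 = 0.0458 W/m².
Total ΔF = 2.8734 + 0.5658 + 0.0058 + 0.0458 = 3.4908 W/m².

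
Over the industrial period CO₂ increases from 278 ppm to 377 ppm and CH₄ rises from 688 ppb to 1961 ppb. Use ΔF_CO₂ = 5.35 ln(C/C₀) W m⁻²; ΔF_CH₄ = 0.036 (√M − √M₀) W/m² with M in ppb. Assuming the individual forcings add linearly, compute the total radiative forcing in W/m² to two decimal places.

ΔF = 2.28 W/m²

CO₂: 5.35 × ln(377/278) = 5.35 × ln(1.35612) = 5.35 × 0.30463 = 1.6298 W/m².
CH₄: 0.036 × (√1961 − √688) = 0.036 × (44.2832 − 26.2298) = 0.036 × 18.0534 = 0.6499 W/m².
Total ΔF = 1.6298 + 0.6499 = 2.2797 W/m².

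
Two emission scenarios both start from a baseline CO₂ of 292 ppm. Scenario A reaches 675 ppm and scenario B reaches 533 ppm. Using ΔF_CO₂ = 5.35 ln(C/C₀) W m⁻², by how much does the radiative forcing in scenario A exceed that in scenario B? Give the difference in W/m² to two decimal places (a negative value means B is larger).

ΔF_A = 5.35 ln(675/292) = 5.35 × 0.83796 = 4.4831 W/m².
ΔF_B = 5.35 ln(533/292) = 5.35 × 0.60177 = 3.2195 W/m².
Difference: 4.4831 − 3.2195 = 1.2636 W/m².
(Equivalently, ΔF_A − ΔF_B = 5.35 ln(675/533) = 5.35 × 0.23619 = 1.2636 W/m².)

ΔF_A − ΔF_B = 1.26 W/m²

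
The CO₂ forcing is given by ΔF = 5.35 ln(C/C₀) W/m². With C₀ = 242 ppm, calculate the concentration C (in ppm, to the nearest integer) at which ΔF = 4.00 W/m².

Set 5.35 ln(C/242) = 4.00, so ln(C/242) = 4.00/5.35 = 0.74766.
Then C/242 = e^0.74766 = 2.11205, giving C = 242 × 2.11205 = 511.12 ppm.

C ≈ 511 ppm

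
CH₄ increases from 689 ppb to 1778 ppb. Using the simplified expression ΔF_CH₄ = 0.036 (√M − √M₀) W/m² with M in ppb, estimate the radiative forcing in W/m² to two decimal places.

ΔF = 0.57 W/m²

CH₄: 0.036 × (√1778 − √689) = 0.036 × (42.1663 − 26.2488) = 0.036 × 15.9175 = 0.5730 W/m².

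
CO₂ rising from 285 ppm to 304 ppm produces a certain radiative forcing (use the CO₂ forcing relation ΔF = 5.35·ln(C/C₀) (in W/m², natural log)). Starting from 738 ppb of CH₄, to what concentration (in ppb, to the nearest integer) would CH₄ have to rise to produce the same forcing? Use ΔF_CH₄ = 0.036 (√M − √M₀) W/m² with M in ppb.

M ≈ 1351 ppb

CO₂ forcing: 5.35 × ln(304/285) = 5.35 × 0.064539 = 0.34528 W/m².
Set 0.036(√M − √738) = 0.34528: √M = 0.34528/0.036 + √738 = 9.5911 + 27.1662 = 36.7573.
M = (36.7573)² = 1351.10 ppb.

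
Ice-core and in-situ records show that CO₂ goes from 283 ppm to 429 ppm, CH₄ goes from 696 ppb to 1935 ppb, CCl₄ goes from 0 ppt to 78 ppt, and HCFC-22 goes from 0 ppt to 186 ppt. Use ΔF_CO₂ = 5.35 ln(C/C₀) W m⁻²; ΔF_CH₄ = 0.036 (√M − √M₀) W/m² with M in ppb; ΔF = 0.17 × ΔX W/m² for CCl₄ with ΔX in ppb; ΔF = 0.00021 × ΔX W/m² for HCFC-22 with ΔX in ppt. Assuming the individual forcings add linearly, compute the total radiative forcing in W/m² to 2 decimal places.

CO₂: 5.35 × ln(429/283) = 5.35 × ln(1.51590) = 5.35 × 0.41601 = 2.2257 W/m².
CH₄: 0.036 × (√1935 − √696) = 0.036 × (43.9886 − 26.3818) = 0.036 × 17.6068 = 0.6338 W/m².
CCl₄: Δ = 78 − 0 = 78 ppt = 0.078 ppb; ΔF = 0.17 × 0.078 = 0.0133 W/m².
HCFC-22: ΔF = 0.00021 × (186 − 0) = 0.00021 × 186 = 0.0391 W/m².
Total ΔF = 2.2257 + 0.6338 + 0.0133 + 0.0391 = 2.9119 W/m².

ΔF = 2.91 W/m²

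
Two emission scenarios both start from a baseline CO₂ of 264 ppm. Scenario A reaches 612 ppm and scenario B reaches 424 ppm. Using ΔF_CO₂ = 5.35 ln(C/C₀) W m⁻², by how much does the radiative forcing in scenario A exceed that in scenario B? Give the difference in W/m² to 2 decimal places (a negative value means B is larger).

ΔF_A = 5.35 ln(612/264) = 5.35 × 0.84078 = 4.4982 W/m².
ΔF_B = 5.35 ln(424/264) = 5.35 × 0.47378 = 2.5347 W/m².
Difference: 4.4982 − 2.5347 = 1.9635 W/m².

ΔF_A − ΔF_B = 1.96 W/m²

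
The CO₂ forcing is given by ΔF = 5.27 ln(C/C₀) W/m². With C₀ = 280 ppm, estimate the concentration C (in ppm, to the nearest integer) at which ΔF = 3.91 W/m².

Set 5.27 ln(C/280) = 3.91, so ln(C/280) = 3.91/5.27 = 0.74194.
Then C/280 = e^0.74194 = 2.10001, giving C = 280 × 2.10001 = 588.00 ppm.

C ≈ 588 ppm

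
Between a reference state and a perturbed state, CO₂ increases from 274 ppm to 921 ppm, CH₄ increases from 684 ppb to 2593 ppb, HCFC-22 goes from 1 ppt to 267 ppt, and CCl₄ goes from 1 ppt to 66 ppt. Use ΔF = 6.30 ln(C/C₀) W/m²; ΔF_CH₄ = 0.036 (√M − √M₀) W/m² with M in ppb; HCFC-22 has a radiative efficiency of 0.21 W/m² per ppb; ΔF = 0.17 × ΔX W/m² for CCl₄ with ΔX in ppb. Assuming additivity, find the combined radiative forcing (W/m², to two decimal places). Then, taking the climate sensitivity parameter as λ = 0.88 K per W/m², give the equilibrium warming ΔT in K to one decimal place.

CO₂: 6.30 × ln(921/274) = 6.30 × ln(3.36131) = 6.30 × 1.21233 = 7.6377 W/m².
CH₄: 0.036 × (√2593 − √684) = 0.036 × (50.9215 − 26.1534) = 0.036 × 24.7681 = 0.8917 W/m².
HCFC-22: Δ = 267 − 1 = 266 ppt = 0.266 ppb; ΔF = 0.21 × 0.266 = 0.0559 W/m².
CCl₄: Δ = 66 − 1 = 65 ppt = 0.065 ppb; ΔF = 0.17 × 0.065 = 0.0111 W/m².
Total ΔF = 7.6377 + 0.8917 + 0.0559 + 0.0111 = 8.5964 W/m².
ΔT = λ ΔF = 0.88 × 8.60 = 7.5680 K.

ΔF = 8.60 W/m²; ΔT = 7.6 K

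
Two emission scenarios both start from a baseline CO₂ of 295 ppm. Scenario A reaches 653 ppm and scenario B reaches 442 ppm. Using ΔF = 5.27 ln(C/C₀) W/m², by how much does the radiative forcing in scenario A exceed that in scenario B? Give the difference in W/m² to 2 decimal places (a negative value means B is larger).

ΔF_A − ΔF_B = 2.06 W/m²

ΔF_A = 5.27 ln(653/295) = 5.27 × 0.79460 = 4.1875 W/m².
ΔF_B = 5.27 ln(442/295) = 5.27 × 0.40433 = 2.1308 W/m².
Difference: 4.1875 − 2.1308 = 2.0567 W/m².
(Equivalently, ΔF_A − ΔF_B = 5.27 ln(653/442) = 5.27 × 0.39027 = 2.0567 W/m².)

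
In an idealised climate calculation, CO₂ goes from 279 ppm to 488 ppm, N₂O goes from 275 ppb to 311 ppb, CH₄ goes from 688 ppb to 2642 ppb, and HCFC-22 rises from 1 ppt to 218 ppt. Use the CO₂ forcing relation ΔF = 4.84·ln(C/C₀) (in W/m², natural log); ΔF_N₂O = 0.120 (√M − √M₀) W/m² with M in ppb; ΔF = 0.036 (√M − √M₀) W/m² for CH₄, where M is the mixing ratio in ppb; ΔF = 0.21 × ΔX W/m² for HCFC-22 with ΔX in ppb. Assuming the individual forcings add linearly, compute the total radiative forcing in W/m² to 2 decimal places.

CO₂: 4.84 × ln(488/279) = 4.84 × ln(1.74910) = 4.84 × 0.55910 = 2.7060 W/m².
N₂O: 0.120 × (√311 − √275) = 0.120 × (17.6352 − 16.5831) = 0.120 × 1.0521 = 0.1263 W/m².
CH₄: 0.036 × (√2642 − √688) = 0.036 × (51.4004 − 26.2298) = 0.036 × 25.1706 = 0.9061 W/m².
HCFC-22: Δ = 218 − 1 = 217 ppt = 0.217 ppb; ΔF = 0.21 × 0.217 = 0.0456 W/m².
Total ΔF = 2.7060 + 0.1263 + 0.9061 + 0.0456 = 3.7840 W/m².

ΔF = 3.78 W/m²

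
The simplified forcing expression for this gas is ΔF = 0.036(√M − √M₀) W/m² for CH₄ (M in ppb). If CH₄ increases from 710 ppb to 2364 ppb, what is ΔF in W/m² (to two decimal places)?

ΔF = 0.79 W/m²

CH₄: 0.036 × (√2364 − √710) = 0.036 × (48.6210 − 26.6458) = 0.036 × 21.9752 = 0.7911 W/m².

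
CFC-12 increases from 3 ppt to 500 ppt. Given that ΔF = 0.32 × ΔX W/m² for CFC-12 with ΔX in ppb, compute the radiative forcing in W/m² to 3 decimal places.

ΔF = 0.159 W/m²

CFC-12: Δ = 500 − 3 = 497 ppt = 0.497 ppb; ΔF = 0.32 × 0.497 = 0.1590 W/m².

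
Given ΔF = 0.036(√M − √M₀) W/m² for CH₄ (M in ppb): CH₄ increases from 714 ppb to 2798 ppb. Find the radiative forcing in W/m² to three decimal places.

ΔF = 0.942 W/m²

CH₄: 0.036 × (√2798 − √714) = 0.036 × (52.8961 − 26.7208) = 0.036 × 26.1753 = 0.9423 W/m².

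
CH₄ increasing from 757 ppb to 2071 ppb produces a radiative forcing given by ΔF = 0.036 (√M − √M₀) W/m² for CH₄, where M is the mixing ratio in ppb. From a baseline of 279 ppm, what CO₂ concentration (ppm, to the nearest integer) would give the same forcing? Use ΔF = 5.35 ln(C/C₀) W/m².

C ≈ 315 ppm

CH₄ forcing: 0.036 × (√2071 − √757) = 0.036 × (45.5082 − 27.5136) = 0.036 × 17.9946 = 0.64781 W/m².
Set 5.35 ln(C/279) = 0.64781: ln(C/279) = 0.64781/5.35 = 0.12109, so C = 279 × e^0.12109 = 279 × 1.12873 = 314.92 ppm.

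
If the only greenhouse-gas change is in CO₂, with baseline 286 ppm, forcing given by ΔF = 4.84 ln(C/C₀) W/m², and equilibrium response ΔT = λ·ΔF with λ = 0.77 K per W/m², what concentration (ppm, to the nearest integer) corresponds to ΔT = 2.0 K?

C ≈ 489 ppm

Required forcing: ΔF = ΔT/λ = 2.0/0.77 = 2.5974 W/m².
Then ln(C/286) = ΔF/4.84 = 2.5974/4.84 = 0.53665.
So C = 286 × e^0.53665 = 286 × 1.71027 = 489.14 ppm.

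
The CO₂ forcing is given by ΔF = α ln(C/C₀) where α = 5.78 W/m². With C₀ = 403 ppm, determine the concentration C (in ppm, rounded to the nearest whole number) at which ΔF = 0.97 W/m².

C ≈ 477 ppm

Set 5.78 ln(C/403) = 0.97, so ln(C/403) = 0.97/5.78 = 0.16782.
Then C/403 = e^0.16782 = 1.18272, giving C = 403 × 1.18272 = 476.64 ppm.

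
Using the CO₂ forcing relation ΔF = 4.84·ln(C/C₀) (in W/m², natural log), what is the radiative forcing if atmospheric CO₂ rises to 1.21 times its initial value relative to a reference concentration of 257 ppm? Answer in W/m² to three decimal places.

ΔF = 0.923 W/m²

ΔF = 4.84 × ln(1.21) = 4.84 × 0.19062 = 0.9226 W/m².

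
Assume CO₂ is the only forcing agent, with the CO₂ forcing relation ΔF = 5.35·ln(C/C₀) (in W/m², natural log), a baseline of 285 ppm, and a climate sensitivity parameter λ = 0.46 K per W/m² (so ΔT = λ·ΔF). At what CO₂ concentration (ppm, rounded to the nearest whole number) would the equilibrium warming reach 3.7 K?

C ≈ 1282 ppm

Required forcing: ΔF = ΔT/λ = 3.7/0.46 = 8.0435 W/m².
Then ln(C/285) = ΔF/5.35 = 8.0435/5.35 = 1.50346.
So C = 285 × e^1.50346 = 285 × 4.49722 = 1281.71 ppm.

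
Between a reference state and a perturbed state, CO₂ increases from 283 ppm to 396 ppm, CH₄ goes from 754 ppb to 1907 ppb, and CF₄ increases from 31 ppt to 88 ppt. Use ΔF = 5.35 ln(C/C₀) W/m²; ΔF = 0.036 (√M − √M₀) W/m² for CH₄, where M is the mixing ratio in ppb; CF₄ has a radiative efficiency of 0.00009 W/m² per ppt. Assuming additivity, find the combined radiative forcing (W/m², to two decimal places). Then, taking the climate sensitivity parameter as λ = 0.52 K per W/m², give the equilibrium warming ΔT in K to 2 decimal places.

CO₂: 5.35 × ln(396/283) = 5.35 × ln(1.39929) = 5.35 × 0.33596 = 1.7974 W/m².
CH₄: 0.036 × (√1907 − √754) = 0.036 × (43.6692 − 27.4591) = 0.036 × 16.2101 = 0.5836 W/m².
CF₄: ΔF = 0.00009 × (88 − 31) = 0.00009 × 57 = 0.0051 W/m².
Total ΔF = 1.7974 + 0.5836 + 0.0051 = 2.3861 W/m².
ΔT = λ ΔF = 0.52 × 2.39 = 1.2428 K.

ΔF = 2.39 W/m²; ΔT = 1.24 K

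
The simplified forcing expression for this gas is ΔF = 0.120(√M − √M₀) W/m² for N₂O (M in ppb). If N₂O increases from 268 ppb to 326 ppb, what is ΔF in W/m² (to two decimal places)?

ΔF = 0.20 W/m²

N₂O: 0.120 × (√326 − √268) = 0.120 × (18.0555 − 16.3707) = 0.120 × 1.6848 = 0.2022 W/m².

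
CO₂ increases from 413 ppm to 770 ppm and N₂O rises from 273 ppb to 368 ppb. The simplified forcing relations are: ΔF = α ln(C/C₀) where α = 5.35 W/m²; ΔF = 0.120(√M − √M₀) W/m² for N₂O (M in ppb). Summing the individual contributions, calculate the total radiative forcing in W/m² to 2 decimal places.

ΔF = 3.65 W/m²

CO₂: 5.35 × ln(770/413) = 5.35 × ln(1.86441) = 5.35 × 0.62294 = 3.3327 W/m².
N₂O: 0.120 × (√368 − √273) = 0.120 × (19.1833 − 16.5227) = 0.120 × 2.6606 = 0.3193 W/m².
Total ΔF = 3.3327 + 0.3193 = 3.6520 W/m².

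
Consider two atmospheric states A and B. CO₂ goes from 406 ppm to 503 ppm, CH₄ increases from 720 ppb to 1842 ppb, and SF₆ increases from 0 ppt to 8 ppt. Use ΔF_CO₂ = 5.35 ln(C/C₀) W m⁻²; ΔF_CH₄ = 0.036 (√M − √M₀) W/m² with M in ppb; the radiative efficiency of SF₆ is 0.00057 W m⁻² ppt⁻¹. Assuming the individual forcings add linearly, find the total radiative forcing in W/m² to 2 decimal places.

ΔF = 1.73 W/m²

CO₂: 5.35 × ln(503/406) = 5.35 × ln(1.23892) = 5.35 × 0.21424 = 1.1462 W/m².
CH₄: 0.036 × (√1842 − √720) = 0.036 × (42.9185 − 26.8328) = 0.036 × 16.0857 = 0.5791 W/m².
SF₆: ΔF = 0.00057 × (8 − 0) = 0.00057 × 8 = 0.0046 W/m².
Total ΔF = 1.1462 + 0.5791 + 0.0046 = 1.7299 W/m².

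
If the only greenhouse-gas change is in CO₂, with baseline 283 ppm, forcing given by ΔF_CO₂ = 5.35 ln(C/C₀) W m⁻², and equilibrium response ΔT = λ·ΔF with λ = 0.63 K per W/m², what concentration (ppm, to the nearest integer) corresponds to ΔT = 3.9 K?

Required forcing: ΔF = ΔT/λ = 3.9/0.63 = 6.1905 W/m².
Then ln(C/283) = ΔF/5.35 = 6.1905/5.35 = 1.15710.
So C = 283 × e^1.15710 = 283 × 3.18070 = 900.14 ppm.

C ≈ 900 ppm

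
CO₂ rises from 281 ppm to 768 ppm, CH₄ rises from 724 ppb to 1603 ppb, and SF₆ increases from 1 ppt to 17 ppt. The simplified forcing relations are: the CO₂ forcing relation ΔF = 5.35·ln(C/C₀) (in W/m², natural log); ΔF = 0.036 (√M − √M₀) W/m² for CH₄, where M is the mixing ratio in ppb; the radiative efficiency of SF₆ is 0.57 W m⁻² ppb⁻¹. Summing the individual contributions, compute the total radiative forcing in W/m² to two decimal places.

ΔF = 5.86 W/m²

CO₂: 5.35 × ln(768/281) = 5.35 × ln(2.73310) = 5.35 × 1.00544 = 5.3791 W/m².
CH₄: 0.036 × (√1603 − √724) = 0.036 × (40.0375 − 26.9072) = 0.036 × 13.1303 = 0.4727 W/m².
SF₆: Δ = 17 − 1 = 16 ppt = 0.016 ppb; ΔF = 0.57 × 0.016 = 0.0091 W/m².
Total ΔF = 5.3791 + 0.4727 + 0.0091 = 5.8609 W/m².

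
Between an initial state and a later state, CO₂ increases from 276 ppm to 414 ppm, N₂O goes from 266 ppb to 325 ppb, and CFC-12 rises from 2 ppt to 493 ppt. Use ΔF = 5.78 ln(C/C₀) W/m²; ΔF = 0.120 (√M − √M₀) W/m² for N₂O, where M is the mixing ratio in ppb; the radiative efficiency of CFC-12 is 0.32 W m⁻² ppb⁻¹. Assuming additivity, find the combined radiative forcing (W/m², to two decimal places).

CO₂: 5.78 × ln(414/276) = 5.78 × ln(1.50000) = 5.78 × 0.40547 = 2.3436 W/m².
N₂O: 0.120 × (√325 − √266) = 0.120 × (18.0278 − 16.3095) = 0.120 × 1.7183 = 0.2062 W/m².
CFC-12: Δ = 493 − 2 = 491 ppt = 0.491 ppb; ΔF = 0.32 × 0.491 = 0.1571 W/m².
Total ΔF = 2.3436 + 0.2062 + 0.1571 = 2.7069 W/m².

ΔF = 2.71 W/m²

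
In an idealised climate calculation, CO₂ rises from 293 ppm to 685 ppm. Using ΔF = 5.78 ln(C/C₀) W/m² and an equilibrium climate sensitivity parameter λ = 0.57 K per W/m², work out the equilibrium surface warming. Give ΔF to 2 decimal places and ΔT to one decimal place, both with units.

ΔF = 4.91 W/m²; ΔT = 2.8 K

CO₂: 5.78 × ln(685/293) = 5.78 × ln(2.33788) = 5.78 × 0.84924 = 4.9086 W/m².
ΔT = λ ΔF = 0.57 × 4.91 = 2.7987 K.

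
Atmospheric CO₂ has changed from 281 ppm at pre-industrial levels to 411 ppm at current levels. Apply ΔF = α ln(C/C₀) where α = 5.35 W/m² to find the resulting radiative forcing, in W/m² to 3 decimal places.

ΔF = 2.034 W/m²

CO₂ absorption bands are partially saturated, so forcing scales with the logarithm of the concentration ratio.
CO₂: 5.35 × ln(411/281) = 5.35 × ln(1.46263) = 5.35 × 0.38024 = 2.0343 W/m².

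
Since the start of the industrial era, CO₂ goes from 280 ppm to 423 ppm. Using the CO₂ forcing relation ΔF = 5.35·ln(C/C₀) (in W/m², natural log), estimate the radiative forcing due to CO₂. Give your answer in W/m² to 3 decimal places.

CO₂ absorption bands are partially saturated, so forcing scales with the logarithm of the concentration ratio.
CO₂: 5.35 × ln(423/280) = 5.35 × ln(1.51071) = 5.35 × 0.41258 = 2.2073 W/m².

ΔF = 2.207 W/m²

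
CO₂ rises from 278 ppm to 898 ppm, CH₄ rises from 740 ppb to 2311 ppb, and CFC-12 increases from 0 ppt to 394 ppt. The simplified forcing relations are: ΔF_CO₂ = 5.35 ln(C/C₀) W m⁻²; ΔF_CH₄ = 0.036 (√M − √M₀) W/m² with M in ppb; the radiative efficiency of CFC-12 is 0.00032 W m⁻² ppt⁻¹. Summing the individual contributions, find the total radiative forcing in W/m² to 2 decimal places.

CO₂: 5.35 × ln(898/278) = 5.35 × ln(3.23022) = 5.35 × 1.17255 = 6.2731 W/m².
CH₄: 0.036 × (√2311 − √740) = 0.036 × (48.0729 − 27.2029) = 0.036 × 20.8700 = 0.7513 W/m².
CFC-12: ΔF = 0.00032 × (394 − 0) = 0.00032 × 394 = 0.1261 W/m².
Total ΔF = 6.2731 + 0.7513 + 0.1261 = 7.1505 W/m².

ΔF = 7.15 W/m²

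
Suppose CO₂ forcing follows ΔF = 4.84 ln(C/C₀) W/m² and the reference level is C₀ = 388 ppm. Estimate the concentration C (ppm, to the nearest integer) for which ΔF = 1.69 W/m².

Set 4.84 ln(C/388) = 1.69, so ln(C/388) = 1.69/4.84 = 0.34917.
Then C/388 = e^0.34917 = 1.41789, giving C = 388 × 1.41789 = 550.14 ppm.

C ≈ 550 ppm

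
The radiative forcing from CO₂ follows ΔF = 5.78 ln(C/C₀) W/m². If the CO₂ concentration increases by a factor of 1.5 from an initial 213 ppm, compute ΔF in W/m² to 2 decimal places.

ΔF = 2.34 W/m²

ΔF = 5.78 × ln(1.5) = 5.78 × 0.40547 = 2.3436 W/m².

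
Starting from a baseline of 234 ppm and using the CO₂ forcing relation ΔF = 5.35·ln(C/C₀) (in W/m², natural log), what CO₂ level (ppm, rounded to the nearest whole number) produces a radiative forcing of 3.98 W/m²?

Set 5.35 ln(C/234) = 3.98, so ln(C/234) = 3.98/5.35 = 0.74393.
Then C/234 = e^0.74393 = 2.10419, giving C = 234 × 2.10419 = 492.38 ppm.

C ≈ 492 ppm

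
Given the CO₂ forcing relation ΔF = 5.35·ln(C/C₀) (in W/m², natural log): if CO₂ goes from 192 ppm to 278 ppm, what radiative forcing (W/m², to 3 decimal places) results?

ΔF = 1.980 W/m²

CO₂: 5.35 × ln(278/192) = 5.35 × ln(1.44792) = 5.35 × 0.37013 = 1.9802 W/m².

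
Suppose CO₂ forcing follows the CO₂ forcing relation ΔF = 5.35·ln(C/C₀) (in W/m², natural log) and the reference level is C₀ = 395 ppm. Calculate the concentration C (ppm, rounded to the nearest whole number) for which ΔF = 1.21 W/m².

Set 5.35 ln(C/395) = 1.21, so ln(C/395) = 1.21/5.35 = 0.22617.
Then C/395 = e^0.22617 = 1.25379, giving C = 395 × 1.25379 = 495.25 ppm.

C ≈ 495 ppm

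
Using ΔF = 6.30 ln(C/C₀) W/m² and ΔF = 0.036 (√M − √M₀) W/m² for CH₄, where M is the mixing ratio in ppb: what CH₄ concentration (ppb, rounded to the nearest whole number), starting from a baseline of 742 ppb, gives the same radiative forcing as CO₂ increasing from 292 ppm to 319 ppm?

CO₂ forcing: 6.30 × ln(319/292) = 6.30 × 0.088437 = 0.55715 W/m².
Set 0.036(√M − √742) = 0.55715: √M = 0.55715/0.036 + √742 = 15.4764 + 27.2397 = 42.7161.
M = (42.7161)² = 1824.67 ppb.

M ≈ 1825 ppb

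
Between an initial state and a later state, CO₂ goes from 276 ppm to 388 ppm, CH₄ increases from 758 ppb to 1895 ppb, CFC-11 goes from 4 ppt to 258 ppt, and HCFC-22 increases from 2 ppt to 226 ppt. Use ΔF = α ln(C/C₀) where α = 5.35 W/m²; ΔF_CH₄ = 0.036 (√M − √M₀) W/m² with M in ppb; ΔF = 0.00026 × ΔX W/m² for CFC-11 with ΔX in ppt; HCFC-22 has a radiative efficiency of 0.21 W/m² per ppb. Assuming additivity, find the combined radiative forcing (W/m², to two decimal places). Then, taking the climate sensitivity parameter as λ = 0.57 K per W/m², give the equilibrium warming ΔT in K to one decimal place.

CO₂: 5.35 × ln(388/276) = 5.35 × ln(1.40580) = 5.35 × 0.34061 = 1.8223 W/m².
CH₄: 0.036 × (√1895 − √758) = 0.036 × (43.5316 − 27.5318) = 0.036 × 15.9998 = 0.5760 W/m².
CFC-11: ΔF = 0.00026 × (258 − 4) = 0.00026 × 254 = 0.0660 W/m².
HCFC-22: Δ = 226 − 2 = 224 ppt = 0.224 ppb; ΔF = 0.21 × 0.224 = 0.0470 W/m².
Total ΔF = 1.8223 + 0.5760 + 0.0660 + 0.0470 = 2.5113 W/m².
ΔT = λ ΔF = 0.57 × 2.51 = 1.4307 K.

ΔF = 2.51 W/m²; ΔT = 1.4 K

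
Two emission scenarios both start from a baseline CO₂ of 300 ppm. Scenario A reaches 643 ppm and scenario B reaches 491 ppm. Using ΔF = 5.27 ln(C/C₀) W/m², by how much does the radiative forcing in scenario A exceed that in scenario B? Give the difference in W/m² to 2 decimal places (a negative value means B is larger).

ΔF_A = 5.27 ln(643/300) = 5.27 × 0.76236 = 4.0176 W/m².
ΔF_B = 5.27 ln(491/300) = 5.27 × 0.49266 = 2.5963 W/m².
Difference: 4.0176 − 2.5963 = 1.4213 W/m².

ΔF_A − ΔF_B = 1.42 W/m²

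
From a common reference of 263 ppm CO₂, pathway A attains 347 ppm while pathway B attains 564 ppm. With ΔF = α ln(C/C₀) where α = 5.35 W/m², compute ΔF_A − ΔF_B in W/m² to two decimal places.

ΔF_A = 5.35 ln(347/263) = 5.35 × 0.27717 = 1.4829 W/m².
ΔF_B = 5.35 ln(564/263) = 5.35 × 0.76290 = 4.0815 W/m².
Difference: 1.4829 − 4.0815 = -2.5986 W/m².

ΔF_A − ΔF_B = -2.60 W/m²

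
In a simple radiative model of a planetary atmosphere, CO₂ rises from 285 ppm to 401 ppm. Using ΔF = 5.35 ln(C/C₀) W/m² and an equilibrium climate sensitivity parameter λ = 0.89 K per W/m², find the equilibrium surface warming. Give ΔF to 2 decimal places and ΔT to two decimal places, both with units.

ΔF = 1.83 W/m²; ΔT = 1.63 K

CO₂: 5.35 × ln(401/285) = 5.35 × ln(1.40702) = 5.35 × 0.34147 = 1.8269 W/m².
ΔT = λ ΔF = 0.89 × 1.83 = 1.6287 K.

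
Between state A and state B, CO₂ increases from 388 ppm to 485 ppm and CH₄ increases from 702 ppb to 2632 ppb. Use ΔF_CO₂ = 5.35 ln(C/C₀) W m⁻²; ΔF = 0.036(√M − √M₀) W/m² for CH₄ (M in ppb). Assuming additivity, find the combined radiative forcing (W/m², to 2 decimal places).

ΔF = 2.09 W/m²

CO₂: 5.35 × ln(485/388) = 5.35 × ln(1.25000) = 5.35 × 0.22314 = 1.1938 W/m².
CH₄: 0.036 × (√2632 − √702) = 0.036 × (51.3030 − 26.4953) = 0.036 × 24.8077 = 0.8931 W/m².
Total ΔF = 1.1938 + 0.8931 = 2.0869 W/m².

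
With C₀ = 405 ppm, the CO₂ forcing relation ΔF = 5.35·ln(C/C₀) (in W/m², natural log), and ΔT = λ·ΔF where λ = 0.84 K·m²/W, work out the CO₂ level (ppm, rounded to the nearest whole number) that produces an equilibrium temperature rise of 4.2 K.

Required forcing: ΔF = ΔT/λ = 4.2/0.84 = 5.0000 W/m².
Then ln(C/405) = ΔF/5.35 = 5.0000/5.35 = 0.93458.
So C = 405 × e^0.93458 = 405 × 2.54614 = 1031.19 ppm.

C ≈ 1031 ppm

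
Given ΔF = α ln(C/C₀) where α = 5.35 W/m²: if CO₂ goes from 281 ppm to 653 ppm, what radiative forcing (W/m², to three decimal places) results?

ΔF = 4.511 W/m²

CO₂: 5.35 × ln(653/281) = 5.35 × ln(2.32384) = 5.35 × 0.84322 = 4.5112 W/m².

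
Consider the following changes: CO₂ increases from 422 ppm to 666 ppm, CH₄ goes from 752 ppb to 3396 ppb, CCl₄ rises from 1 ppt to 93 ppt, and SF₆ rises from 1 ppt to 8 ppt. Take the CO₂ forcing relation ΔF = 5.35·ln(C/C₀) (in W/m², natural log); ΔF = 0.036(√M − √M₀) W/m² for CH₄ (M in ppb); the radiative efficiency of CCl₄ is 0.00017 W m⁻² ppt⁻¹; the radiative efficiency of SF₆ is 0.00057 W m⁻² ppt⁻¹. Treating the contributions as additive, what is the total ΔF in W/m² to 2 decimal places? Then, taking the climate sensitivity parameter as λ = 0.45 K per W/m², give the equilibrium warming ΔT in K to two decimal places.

ΔF = 3.57 W/m²; ΔT = 1.61 K

CO₂: 5.35 × ln(666/422) = 5.35 × ln(1.57820) = 5.35 × 0.45628 = 2.4411 W/m².
CH₄: 0.036 × (√3396 − √752) = 0.036 × (58.2752 − 27.4226) = 0.036 × 30.8526 = 1.1107 W/m².
CCl₄: ΔF = 0.00017 × (93 − 1) = 0.00017 × 92 = 0.0156 W/m².
SF₆: ΔF = 0.00057 × (8 − 1) = 0.00057 × 7 = 0.0040 W/m².
Total ΔF = 2.4411 + 1.1107 + 0.0156 + 0.0040 = 3.5714 W/m².
ΔT = λ ΔF = 0.45 × 3.57 = 1.6065 K.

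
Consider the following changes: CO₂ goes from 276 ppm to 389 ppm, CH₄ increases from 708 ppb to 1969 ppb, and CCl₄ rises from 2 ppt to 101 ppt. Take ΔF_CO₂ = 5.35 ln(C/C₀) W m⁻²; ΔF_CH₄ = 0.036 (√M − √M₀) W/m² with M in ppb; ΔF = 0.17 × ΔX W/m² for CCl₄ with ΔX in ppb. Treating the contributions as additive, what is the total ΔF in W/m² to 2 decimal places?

CO₂: 5.35 × ln(389/276) = 5.35 × ln(1.40942) = 5.35 × 0.34318 = 1.8360 W/m².
CH₄: 0.036 × (√1969 − √708) = 0.036 × (44.3734 − 26.6083) = 0.036 × 17.7651 = 0.6395 W/m².
CCl₄: Δ = 101 − 2 = 99 ppt = 0.099 ppb; ΔF = 0.17 × 0.099 = 0.0168 W/m².
Total ΔF = 1.8360 + 0.6395 + 0.0168 = 2.4923 W/m².

ΔF = 2.49 W/m²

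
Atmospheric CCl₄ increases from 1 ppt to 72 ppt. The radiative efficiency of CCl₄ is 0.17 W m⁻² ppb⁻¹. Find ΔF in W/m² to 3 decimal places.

CCl₄: Δ = 72 − 1 = 71 ppt = 0.071 ppb; ΔF = 0.17 × 0.071 = 0.0121 W/m².

ΔF = 0.012 W/m²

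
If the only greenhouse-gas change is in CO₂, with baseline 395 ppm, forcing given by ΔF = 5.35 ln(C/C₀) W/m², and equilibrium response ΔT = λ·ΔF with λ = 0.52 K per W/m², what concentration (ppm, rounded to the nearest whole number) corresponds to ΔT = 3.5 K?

Required forcing: ΔF = ΔT/λ = 3.5/0.52 = 6.7308 W/m².
Then ln(C/395) = ΔF/5.35 = 6.7308/5.35 = 1.25809.
So C = 395 × e^1.25809 = 395 × 3.51869 = 1389.88 ppm.

C ≈ 1390 ppm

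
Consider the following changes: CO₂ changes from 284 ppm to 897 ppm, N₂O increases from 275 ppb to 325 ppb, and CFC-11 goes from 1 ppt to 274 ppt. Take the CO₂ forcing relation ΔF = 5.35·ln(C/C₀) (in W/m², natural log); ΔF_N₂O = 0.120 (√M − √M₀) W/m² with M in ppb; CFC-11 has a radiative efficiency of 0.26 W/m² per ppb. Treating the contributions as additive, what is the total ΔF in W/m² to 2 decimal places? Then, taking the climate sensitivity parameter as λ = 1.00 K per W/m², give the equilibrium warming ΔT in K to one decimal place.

ΔF = 6.40 W/m²; ΔT = 6.4 K

CO₂: 5.35 × ln(897/284) = 5.35 × ln(3.15845) = 5.35 × 1.15008 = 6.1529 W/m².
N₂O: 0.120 × (√325 − √275) = 0.120 × (18.0278 − 16.5831) = 0.120 × 1.4447 = 0.1734 W/m².
CFC-11: Δ = 274 − 1 = 273 ppt = 0.273 ppb; ΔF = 0.26 × 0.273 = 0.0710 W/m².
Total ΔF = 6.1529 + 0.1734 + 0.0710 = 6.3973 W/m².
ΔT = λ ΔF = 1.00 × 6.40 = 6.4000 K.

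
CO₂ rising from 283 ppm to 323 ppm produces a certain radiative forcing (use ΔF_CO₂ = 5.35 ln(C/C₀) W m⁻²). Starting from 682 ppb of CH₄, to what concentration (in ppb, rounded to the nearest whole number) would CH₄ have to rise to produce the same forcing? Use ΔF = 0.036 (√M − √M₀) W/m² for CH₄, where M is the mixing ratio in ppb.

CO₂ forcing: 5.35 × ln(323/283) = 5.35 × 0.132205 = 0.70730 W/m².
Set 0.036(√M − √682) = 0.70730: √M = 0.70730/0.036 + √682 = 19.6472 + 26.1151 = 45.7623.
M = (45.7623)² = 2094.19 ppb.

M ≈ 2094 ppb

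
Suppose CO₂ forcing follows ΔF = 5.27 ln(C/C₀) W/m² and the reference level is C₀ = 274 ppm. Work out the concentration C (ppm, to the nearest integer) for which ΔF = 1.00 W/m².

Set 5.27 ln(C/274) = 1.00, so ln(C/274) = 1.00/5.27 = 0.18975.
Then C/274 = e^0.18975 = 1.20895, giving C = 274 × 1.20895 = 331.25 ppm.

C ≈ 331 ppm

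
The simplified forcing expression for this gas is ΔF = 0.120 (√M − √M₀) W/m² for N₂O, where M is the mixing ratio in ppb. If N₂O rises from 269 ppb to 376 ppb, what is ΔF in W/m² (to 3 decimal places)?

ΔF = 0.359 W/m²

N₂O: 0.120 × (√376 − √269) = 0.120 × (19.3907 − 16.4012) = 0.120 × 2.9895 = 0.3587 W/m².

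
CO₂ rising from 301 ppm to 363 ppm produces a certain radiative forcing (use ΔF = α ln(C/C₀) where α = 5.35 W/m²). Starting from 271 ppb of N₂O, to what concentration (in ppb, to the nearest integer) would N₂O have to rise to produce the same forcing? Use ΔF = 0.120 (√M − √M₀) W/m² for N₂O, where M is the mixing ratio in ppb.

CO₂ forcing: 5.35 × ln(363/301) = 5.35 × 0.187293 = 1.00202 W/m².
Set 0.120(√M − √271) = 1.00202: √M = 1.00202/0.120 + √271 = 8.3502 + 16.4621 = 24.8123.
M = (24.8123)² = 615.65 ppb.

M ≈ 616 ppb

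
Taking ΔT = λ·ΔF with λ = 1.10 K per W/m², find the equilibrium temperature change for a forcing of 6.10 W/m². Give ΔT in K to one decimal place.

ΔT = λ ΔF = 1.10 × 6.10 = 6.7100 K.

ΔT = 6.7 K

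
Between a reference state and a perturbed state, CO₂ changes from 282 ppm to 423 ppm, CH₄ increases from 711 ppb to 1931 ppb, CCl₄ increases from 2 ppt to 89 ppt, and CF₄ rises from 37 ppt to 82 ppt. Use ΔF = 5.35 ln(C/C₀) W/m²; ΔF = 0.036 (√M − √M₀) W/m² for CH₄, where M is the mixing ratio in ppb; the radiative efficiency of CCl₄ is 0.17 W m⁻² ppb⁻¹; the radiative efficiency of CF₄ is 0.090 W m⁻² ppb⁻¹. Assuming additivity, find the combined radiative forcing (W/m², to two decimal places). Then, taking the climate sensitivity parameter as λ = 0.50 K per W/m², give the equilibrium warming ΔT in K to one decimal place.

CO₂: 5.35 × ln(423/282) = 5.35 × ln(1.50000) = 5.35 × 0.40547 = 2.1693 W/m².
CH₄: 0.036 × (√1931 − √711) = 0.036 × (43.9431 − 26.6646) = 0.036 × 17.2785 = 0.6220 W/m².
CCl₄: Δ = 89 − 2 = 87 ppt = 0.087 ppb; ΔF = 0.17 × 0.087 = 0.0148 W/m².
CF₄: Δ = 82 − 37 = 45 ppt = 0.045 ppb; ΔF = 0.090 × 0.045 = 0.0041 W/m².
Total ΔF = 2.1693 + 0.6220 + 0.0148 + 0.0041 = 2.8102 W/m².
ΔT = λ ΔF = 0.50 × 2.81 = 1.4050 K.

ΔF = 2.81 W/m²; ΔT = 1.4 K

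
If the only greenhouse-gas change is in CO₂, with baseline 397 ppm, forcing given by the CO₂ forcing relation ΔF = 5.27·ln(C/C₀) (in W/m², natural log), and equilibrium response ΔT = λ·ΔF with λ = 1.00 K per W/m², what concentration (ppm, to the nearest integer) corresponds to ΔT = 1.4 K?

C ≈ 518 ppm

Required forcing: ΔF = ΔT/λ = 1.4/1.00 = 1.4000 W/m².
Then ln(C/397) = ΔF/5.27 = 1.4000/5.27 = 0.26565.
So C = 397 × e^0.26565 = 397 × 1.30428 = 517.80 ppm.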